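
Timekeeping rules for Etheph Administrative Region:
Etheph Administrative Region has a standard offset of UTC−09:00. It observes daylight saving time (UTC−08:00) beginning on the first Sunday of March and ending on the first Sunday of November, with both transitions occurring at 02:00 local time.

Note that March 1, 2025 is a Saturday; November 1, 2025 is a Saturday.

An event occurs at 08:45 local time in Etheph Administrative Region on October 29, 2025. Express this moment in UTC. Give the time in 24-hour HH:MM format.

16:45

1 March 2025 is a Saturday, so the first Sunday is March 2.
1 November 2025 is a Saturday, so the first Sunday is November 2.
Daylight saving runs 2 March – 2 November; October 29, 2025 is inside that window, so Etheph Administrative Region is at UTC−08:00.
08:45 local + 8h = 16:45 UTC.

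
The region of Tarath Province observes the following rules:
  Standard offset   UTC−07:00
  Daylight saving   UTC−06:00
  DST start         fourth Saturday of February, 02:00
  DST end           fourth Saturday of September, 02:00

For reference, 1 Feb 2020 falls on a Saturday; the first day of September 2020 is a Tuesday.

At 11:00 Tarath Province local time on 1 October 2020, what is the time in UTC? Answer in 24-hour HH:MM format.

1 February 2020 is a Saturday, so the first Saturday is February 1 and the fourth is February 22.
1 September 2020 is a Tuesday, so the first Saturday is September 5 and the fourth is September 26.
Daylight saving runs 22 February – 26 September; 1 October 2020 is outside that window, so Tarath Province is on standard time at UTC−07:00.
11:00 local + 7h = 18:00 UTC.

18:00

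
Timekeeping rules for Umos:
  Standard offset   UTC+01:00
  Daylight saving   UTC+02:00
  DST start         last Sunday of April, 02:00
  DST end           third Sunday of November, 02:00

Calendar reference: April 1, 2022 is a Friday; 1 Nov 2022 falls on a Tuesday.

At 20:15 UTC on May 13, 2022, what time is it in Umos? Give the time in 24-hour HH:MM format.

1 April 2022 is a Friday, so Sundays fall on 3, 10, 17, 24; the last is April 24.
1 November 2022 is a Tuesday, so the first Sunday is November 6 and the third is November 20.
At the standard offset (UTC+01:00), 20:15 UTC + 1h = 21:15 Umos standard time.
Daylight saving runs 24 April – 20 November; the standard-time date in Umos, May 13, 2022, is inside that window, so Umos is at UTC+02:00.
20:15 UTC + 2h = 22:15 local.

22:15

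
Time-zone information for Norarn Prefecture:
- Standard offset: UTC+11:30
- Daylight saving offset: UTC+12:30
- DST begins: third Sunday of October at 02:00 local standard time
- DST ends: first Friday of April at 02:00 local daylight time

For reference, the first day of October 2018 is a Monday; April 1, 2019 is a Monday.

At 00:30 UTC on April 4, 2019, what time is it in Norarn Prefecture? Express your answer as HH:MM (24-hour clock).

1 October 2018 is a Monday, so the first Sunday is October 7 and the third is October 21.
1 April 2019 is a Monday, so the first Friday is April 5.
At the standard offset (UTC+11:30), 00:30 UTC + 11h30m = 12:00 Norarn Prefecture standard time.
Daylight saving runs 21 October 2018 – 5 April 2019; the standard-time date in Norarn Prefecture, April 4, 2019, is inside that window, so Norarn Prefecture is at UTC+12:30.
00:30 UTC + 12h30m = 13:00 local.

13:00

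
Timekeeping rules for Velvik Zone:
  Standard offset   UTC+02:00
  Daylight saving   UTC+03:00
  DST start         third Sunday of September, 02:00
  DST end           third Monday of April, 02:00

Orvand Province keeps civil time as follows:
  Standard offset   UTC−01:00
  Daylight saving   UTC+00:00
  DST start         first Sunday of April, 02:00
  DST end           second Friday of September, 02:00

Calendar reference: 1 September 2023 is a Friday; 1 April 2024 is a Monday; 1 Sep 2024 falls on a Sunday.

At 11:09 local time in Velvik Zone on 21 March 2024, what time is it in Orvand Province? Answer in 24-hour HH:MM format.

1 September 2023 is a Friday, so the first Sunday is September 3 and the third is September 17.
1 April 2024 is a Monday, so the first Monday is April 1 and the third is April 15.
Daylight saving runs 17 September 2023 – 15 April 2024; 21 March 2024 is inside that window, so Velvik Zone is at UTC+03:00.
11:09 Velvik Zone − 3h = 08:09 UTC.
1 April 2024 is a Monday, so the first Sunday is April 7.
1 September 2024 is a Sunday, so the first Friday is September 6 and the second is September 13.
At the standard offset (UTC−01:00), 08:09 UTC − 1h = 07:09 Orvand Province standard time.
The standard-time date in Orvand Province, 21 March 2024, is outside the daylight-saving period (7 April – 13 September), so Orvand Province is on standard time, UTC−01:00.
08:09 UTC − 1h = 07:09 Orvand Province.

07:09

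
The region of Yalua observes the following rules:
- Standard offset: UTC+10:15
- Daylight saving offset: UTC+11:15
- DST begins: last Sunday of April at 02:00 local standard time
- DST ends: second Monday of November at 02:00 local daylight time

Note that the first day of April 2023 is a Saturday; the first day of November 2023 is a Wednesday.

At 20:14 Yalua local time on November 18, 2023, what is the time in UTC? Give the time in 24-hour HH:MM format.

09:59

1 April 2023 is a Saturday, so Sundays fall on 2, 9, 16, 23, 30; the last is April 30.
1 November 2023 is a Wednesday, so the first Monday is November 6 and the second is November 13.
November 18, 2023 does not fall between 30 April and 13 November, so daylight saving is not in effect and Yalua is at UTC+10:15.
20:14 local − 10h15m = 09:59 UTC.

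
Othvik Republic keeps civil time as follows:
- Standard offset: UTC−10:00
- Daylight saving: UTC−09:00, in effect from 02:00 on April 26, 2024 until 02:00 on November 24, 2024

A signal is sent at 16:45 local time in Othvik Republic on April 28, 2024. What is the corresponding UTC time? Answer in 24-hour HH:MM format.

01:45

Daylight saving runs 26 April – 24 November; April 28, 2024 is inside that window, so Othvik Republic is at UTC−09:00.
16:45 local + 9h = 01:45 UTC (rolling into the next day, 29 April 2024).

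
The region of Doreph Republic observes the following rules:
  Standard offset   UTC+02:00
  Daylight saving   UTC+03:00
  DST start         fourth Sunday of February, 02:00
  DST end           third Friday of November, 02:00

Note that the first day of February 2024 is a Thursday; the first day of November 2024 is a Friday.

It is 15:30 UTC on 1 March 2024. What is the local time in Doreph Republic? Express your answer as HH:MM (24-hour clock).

18:30

1 February 2024 is a Thursday, so the first Sunday is February 4 and the fourth is February 25.
1 November 2024 is a Friday, so the first Friday is November 1 and the third is November 15.
At the standard offset (UTC+02:00), 15:30 UTC + 2h = 17:30 Doreph Republic standard time.
Daylight saving runs 25 February – 15 November; the standard-time date in Doreph Republic, 1 March 2024, is inside that window, so Doreph Republic is at UTC+03:00.
15:30 UTC + 3h = 18:30 local.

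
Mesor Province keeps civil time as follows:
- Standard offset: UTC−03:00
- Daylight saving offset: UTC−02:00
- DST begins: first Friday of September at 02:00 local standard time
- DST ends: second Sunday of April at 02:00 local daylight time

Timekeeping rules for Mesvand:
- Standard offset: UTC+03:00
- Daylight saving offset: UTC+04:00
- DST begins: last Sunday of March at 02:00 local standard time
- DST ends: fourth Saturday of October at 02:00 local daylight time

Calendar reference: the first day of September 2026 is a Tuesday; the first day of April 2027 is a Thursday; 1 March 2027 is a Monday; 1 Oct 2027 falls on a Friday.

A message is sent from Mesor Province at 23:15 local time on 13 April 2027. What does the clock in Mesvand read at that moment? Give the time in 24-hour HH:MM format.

06:15

1 September 2026 is a Tuesday, so the first Friday is September 4.
1 April 2027 is a Thursday, so the first Sunday is April 4 and the second is April 11.
13 April 2027 is outside the daylight-saving period (4 September 2026 – 11 April 2027), so Mesor Province is on standard time, UTC−03:00.
23:15 Mesor Province + 3h = 02:15 UTC (rolling into the next day, 14 April 2027).
1 March 2027 is a Monday, so Sundays fall on 7, 14, 21, 28; the last is March 28.
1 October 2027 is a Friday, so the first Saturday is October 2 and the fourth is October 23.
At the standard offset (UTC+03:00), 02:15 UTC + 3h = 05:15 Mesvand standard time.
Daylight saving runs 28 March – 23 October; the standard-time date in Mesvand, 14 April 2027, is inside that window, so Mesvand is at UTC+04:00.
02:15 UTC + 4h = 06:15 Mesvand.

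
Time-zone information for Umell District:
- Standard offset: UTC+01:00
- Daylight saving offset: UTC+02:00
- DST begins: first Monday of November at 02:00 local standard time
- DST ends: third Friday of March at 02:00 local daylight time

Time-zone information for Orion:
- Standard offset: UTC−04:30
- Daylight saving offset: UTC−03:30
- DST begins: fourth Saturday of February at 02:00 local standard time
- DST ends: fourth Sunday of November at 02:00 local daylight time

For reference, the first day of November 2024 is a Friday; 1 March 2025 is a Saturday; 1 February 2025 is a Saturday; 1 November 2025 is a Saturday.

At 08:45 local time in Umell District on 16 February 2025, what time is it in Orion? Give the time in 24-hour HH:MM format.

02:15

1 November 2024 is a Friday, so the first Monday is November 4.
1 March 2025 is a Saturday, so the first Friday is March 7 and the third is March 21.
Daylight saving runs 4 November 2024 – 21 March 2025; 16 February 2025 is inside that window, so Umell District is at UTC+02:00.
08:45 Umell District − 2h = 06:45 UTC.
1 February 2025 is a Saturday, so the first Saturday is February 1 and the fourth is February 22.
1 November 2025 is a Saturday, so the first Sunday is November 2 and the fourth is November 23.
At the standard offset (UTC−04:30), 06:45 UTC − 4h30m = 02:15 Orion standard time.
The standard-time date in Orion, 16 February 2025, is outside the daylight-saving period (22 February – 23 November), so Orion is on standard time, UTC−04:30.
06:45 UTC − 4h30m = 02:15 Orion.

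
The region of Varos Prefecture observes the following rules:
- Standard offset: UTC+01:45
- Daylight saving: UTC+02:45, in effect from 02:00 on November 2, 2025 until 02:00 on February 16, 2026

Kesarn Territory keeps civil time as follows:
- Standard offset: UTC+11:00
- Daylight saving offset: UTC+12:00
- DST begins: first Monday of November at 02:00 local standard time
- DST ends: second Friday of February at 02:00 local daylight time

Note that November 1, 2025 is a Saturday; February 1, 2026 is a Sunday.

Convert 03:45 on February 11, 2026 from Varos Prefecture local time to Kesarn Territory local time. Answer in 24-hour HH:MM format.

February 11, 2026 falls between 2 November 2025 and 16 February 2026, so daylight saving is in effect and Varos Prefecture is at UTC+02:45.
03:45 Varos Prefecture − 2h45m = 01:00 UTC.
1 November 2025 is a Saturday, so the first Monday is November 3.
1 February 2026 is a Sunday, so the first Friday is February 6 and the second is February 13.
At the standard offset (UTC+11:00), 01:00 UTC + 11h = 12:00 Kesarn Territory standard time.
Daylight saving runs 3 November 2025 – 13 February 2026; the standard-time date in Kesarn Territory, February 11, 2026, is inside that window, so Kesarn Territory is at UTC+12:00.
01:00 UTC + 12h = 13:00 Kesarn Territory.

13:00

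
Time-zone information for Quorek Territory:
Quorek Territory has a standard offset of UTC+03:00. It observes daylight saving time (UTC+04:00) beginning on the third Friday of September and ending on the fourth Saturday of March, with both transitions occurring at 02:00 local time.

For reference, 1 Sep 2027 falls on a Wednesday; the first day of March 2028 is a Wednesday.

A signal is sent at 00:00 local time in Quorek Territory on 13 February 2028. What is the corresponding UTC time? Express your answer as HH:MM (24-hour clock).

1 September 2027 is a Wednesday, so the first Friday is September 3 and the third is September 17.
1 March 2028 is a Wednesday, so the first Saturday is March 4 and the fourth is March 25.
13 February 2028 falls between 17 September 2027 and 25 March 2028, so daylight saving is in effect and Quorek Territory is at UTC+04:00.
00:00 local − 4h = 20:00 UTC (rolling into the previous day, 12 February 2028).

20:00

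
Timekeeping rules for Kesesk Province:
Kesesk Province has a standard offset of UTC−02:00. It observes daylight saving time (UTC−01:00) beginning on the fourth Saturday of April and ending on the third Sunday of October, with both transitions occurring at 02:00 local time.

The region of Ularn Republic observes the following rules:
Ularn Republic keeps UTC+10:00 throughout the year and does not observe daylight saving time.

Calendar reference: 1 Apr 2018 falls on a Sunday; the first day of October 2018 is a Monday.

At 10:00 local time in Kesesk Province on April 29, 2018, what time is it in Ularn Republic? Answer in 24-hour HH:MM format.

1 April 2018 is a Sunday, so the first Saturday is April 7 and the fourth is April 28.
1 October 2018 is a Monday, so the first Sunday is October 7 and the third is October 21.
April 29, 2018 falls between 28 April and 21 October, so daylight saving is in effect and Kesesk Province is at UTC−01:00.
10:00 Kesesk Province + 1h = 11:00 UTC.
Ularn Republic has no daylight saving, so its offset is UTC+10:00 year-round.
11:00 UTC + 10h = 21:00 Ularn Republic.

21:00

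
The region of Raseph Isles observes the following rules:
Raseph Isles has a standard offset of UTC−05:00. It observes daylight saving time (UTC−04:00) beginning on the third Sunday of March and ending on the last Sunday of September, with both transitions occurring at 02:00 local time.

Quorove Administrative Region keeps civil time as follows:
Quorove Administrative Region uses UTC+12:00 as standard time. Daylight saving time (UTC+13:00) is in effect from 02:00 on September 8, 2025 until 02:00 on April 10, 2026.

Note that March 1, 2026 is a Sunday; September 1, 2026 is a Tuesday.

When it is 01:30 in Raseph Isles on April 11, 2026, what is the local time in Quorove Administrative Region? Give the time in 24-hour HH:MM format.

17:30

1 March 2026 is a Sunday, so the first Sunday is March 1 and the third is March 15.
1 September 2026 is a Tuesday, so Sundays fall on 6, 13, 20, 27; the last is September 27.
April 11, 2026 falls between 15 March and 27 September, so daylight saving is in effect and Raseph Isles is at UTC−04:00.
01:30 Raseph Isles + 4h = 05:30 UTC.
At the standard offset (UTC+12:00), 05:30 UTC + 12h = 17:30 Quorove Administrative Region standard time.
The standard-time date in Quorove Administrative Region, April 11, 2026, is outside the daylight-saving period (8 September 2025 – 10 April 2026), so Quorove Administrative Region is on standard time, UTC+12:00.
05:30 UTC + 12h = 17:30 Quorove Administrative Region.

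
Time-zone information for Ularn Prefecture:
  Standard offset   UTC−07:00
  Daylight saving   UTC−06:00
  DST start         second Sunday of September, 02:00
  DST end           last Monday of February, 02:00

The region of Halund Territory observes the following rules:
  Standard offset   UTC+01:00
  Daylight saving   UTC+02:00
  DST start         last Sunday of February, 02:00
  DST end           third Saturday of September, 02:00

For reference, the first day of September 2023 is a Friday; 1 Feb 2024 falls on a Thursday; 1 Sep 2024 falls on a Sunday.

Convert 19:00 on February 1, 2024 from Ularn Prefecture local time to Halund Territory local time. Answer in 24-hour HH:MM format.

1 September 2023 is a Friday, so the first Sunday is September 3 and the second is September 10.
1 February 2024 is a Thursday, so Mondays fall on 5, 12, 19, 26; the last is February 26.
February 1, 2024 falls between 10 September 2023 and 26 February 2024, so daylight saving is in effect and Ularn Prefecture is at UTC−06:00.
19:00 Ularn Prefecture + 6h = 01:00 UTC (rolling into the next day, 2 February 2024).
1 February 2024 is a Thursday, so Sundays fall on 4, 11, 18, 25; the last is February 25.
1 September 2024 is a Sunday, so the first Saturday is September 7 and the third is September 21.
At the standard offset (UTC+01:00), 01:00 UTC + 1h = 02:00 Halund Territory standard time.
The standard-time date in Halund Territory, February 2, 2024, is outside the daylight-saving period (25 February – 21 September), so Halund Territory is on standard time, UTC+01:00.
01:00 UTC + 1h = 02:00 Halund Territory.

02:00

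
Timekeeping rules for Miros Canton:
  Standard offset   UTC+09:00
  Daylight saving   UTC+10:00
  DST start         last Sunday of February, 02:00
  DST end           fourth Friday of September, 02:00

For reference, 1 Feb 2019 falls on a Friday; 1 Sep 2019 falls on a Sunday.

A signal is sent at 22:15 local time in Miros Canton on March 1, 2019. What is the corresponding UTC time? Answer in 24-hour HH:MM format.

1 February 2019 is a Friday, so Sundays fall on 3, 10, 17, 24; the last is February 24.
1 September 2019 is a Sunday, so the first Friday is September 6 and the fourth is September 27.
Daylight saving runs 24 February – 27 September; March 1, 2019 is inside that window, so Miros Canton is at UTC+10:00.
22:15 local − 10h = 12:15 UTC.

12:15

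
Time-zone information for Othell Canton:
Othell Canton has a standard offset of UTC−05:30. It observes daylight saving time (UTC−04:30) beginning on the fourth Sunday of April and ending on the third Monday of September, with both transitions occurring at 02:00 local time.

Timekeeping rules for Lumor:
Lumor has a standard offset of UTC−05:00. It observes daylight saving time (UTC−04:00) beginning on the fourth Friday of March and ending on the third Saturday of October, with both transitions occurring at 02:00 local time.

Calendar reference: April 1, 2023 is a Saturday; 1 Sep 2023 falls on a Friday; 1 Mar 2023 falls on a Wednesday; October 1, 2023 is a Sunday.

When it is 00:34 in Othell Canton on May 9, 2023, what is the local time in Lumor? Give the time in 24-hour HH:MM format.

1 April 2023 is a Saturday, so the first Sunday is April 2 and the fourth is April 23.
1 September 2023 is a Friday, so the first Monday is September 4 and the third is September 18.
Daylight saving runs 23 April – 18 September; May 9, 2023 is inside that window, so Othell Canton is at UTC−04:30.
00:34 Othell Canton + 4h30m = 05:04 UTC.
1 March 2023 is a Wednesday, so the first Friday is March 3 and the fourth is March 24.
1 October 2023 is a Sunday, so the first Saturday is October 7 and the third is October 21.
At the standard offset (UTC−05:00), 05:04 UTC − 5h = 00:04 Lumor standard time.
The standard-time date in Lumor, May 9, 2023, lies within the daylight-saving period (24 March – 21 October), so Lumor is on daylight time, UTC−04:00.
05:04 UTC − 4h = 01:04 Lumor.

01:04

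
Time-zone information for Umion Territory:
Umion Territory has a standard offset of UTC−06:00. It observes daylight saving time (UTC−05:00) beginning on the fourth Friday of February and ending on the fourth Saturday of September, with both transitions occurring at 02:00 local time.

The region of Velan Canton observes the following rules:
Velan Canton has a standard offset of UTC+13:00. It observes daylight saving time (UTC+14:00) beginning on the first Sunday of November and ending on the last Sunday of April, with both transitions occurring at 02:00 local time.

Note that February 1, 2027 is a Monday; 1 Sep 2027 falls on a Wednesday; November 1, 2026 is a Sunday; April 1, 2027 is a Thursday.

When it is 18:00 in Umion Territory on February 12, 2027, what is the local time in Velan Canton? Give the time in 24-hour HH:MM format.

14:00

1 February 2027 is a Monday, so the first Friday is February 5 and the fourth is February 26.
1 September 2027 is a Wednesday, so the first Saturday is September 4 and the fourth is September 25.
February 12, 2027 does not fall between 26 February and 25 September, so daylight saving is not in effect and Umion Territory is at UTC−06:00.
18:00 Umion Territory + 6h = 00:00 UTC (rolling into the next day, 13 February 2027).
1 November 2026 is a Sunday, so the first Sunday is November 1.
1 April 2027 is a Thursday, so Sundays fall on 4, 11, 18, 25; the last is April 25.
At the standard offset (UTC+13:00), 00:00 UTC + 13h = 13:00 Velan Canton standard time.
Daylight saving runs 1 November 2026 – 25 April 2027; the standard-time date in Velan Canton, February 13, 2027, is inside that window, so Velan Canton is at UTC+14:00.
00:00 UTC + 14h = 14:00 Velan Canton.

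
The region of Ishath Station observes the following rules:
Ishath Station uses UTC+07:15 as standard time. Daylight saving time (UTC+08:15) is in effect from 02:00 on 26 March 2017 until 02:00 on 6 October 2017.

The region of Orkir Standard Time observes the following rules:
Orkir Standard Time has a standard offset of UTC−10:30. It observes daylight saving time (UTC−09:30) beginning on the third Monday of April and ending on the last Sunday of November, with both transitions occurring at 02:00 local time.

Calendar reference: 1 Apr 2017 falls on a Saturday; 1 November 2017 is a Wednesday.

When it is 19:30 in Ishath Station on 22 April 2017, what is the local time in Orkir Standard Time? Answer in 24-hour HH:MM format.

22 April 2017 lies within the daylight-saving period (26 March – 6 October), so Ishath Station is on daylight time, UTC+08:15.
19:30 Ishath Station − 8h15m = 11:15 UTC.
1 April 2017 is a Saturday, so the first Monday is April 3 and the third is April 17.
1 November 2017 is a Wednesday, so Sundays fall on 5, 12, 19, 26; the last is November 26.
At the standard offset (UTC−10:30), 11:15 UTC − 10h30m = 00:45 Orkir Standard Time standard time.
The standard-time date in Orkir Standard Time, 22 April 2017, falls between 17 April and 26 November, so daylight saving is in effect and Orkir Standard Time is at UTC−09:30.
11:15 UTC − 9h30m = 01:45 Orkir Standard Time.

01:45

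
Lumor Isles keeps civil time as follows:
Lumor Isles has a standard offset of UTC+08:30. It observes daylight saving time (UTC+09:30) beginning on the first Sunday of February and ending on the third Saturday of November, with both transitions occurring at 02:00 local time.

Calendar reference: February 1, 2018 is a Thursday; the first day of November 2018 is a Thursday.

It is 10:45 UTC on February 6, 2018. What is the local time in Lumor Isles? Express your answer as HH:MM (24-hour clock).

1 February 2018 is a Thursday, so the first Sunday is February 4.
1 November 2018 is a Thursday, so the first Saturday is November 3 and the third is November 17.
At the standard offset (UTC+08:30), 10:45 UTC + 8h30m = 19:15 Lumor Isles standard time.
The standard-time date in Lumor Isles, February 6, 2018, lies within the daylight-saving period (4 February – 17 November), so Lumor Isles is on daylight time, UTC+09:30.
10:45 UTC + 9h30m = 20:15 local.

20:15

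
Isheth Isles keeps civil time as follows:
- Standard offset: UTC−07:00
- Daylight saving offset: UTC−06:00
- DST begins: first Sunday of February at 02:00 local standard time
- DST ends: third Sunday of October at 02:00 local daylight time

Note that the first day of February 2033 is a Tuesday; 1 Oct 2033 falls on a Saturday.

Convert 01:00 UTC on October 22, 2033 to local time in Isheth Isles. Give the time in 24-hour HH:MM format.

1 February 2033 is a Tuesday, so the first Sunday is February 6.
1 October 2033 is a Saturday, so the first Sunday is October 2 and the third is October 16.
At the standard offset (UTC−07:00), 01:00 UTC − 7h = 18:00 Isheth Isles standard time (rolling into the previous day, 21 October 2033).
The standard-time date in Isheth Isles, October 21, 2033, is outside the daylight-saving period (6 February – 16 October), so Isheth Isles is on standard time, UTC−07:00.
01:00 UTC − 7h = 18:00 local (rolling into the previous day, 21 October 2033).

18:00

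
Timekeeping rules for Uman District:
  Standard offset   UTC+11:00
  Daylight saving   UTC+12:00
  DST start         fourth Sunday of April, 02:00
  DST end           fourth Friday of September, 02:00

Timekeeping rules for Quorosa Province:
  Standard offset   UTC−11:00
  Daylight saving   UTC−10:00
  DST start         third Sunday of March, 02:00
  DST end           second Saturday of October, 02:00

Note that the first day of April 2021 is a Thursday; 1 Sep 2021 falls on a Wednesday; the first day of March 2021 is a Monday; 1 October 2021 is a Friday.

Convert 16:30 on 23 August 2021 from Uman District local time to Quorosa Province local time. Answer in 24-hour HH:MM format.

1 April 2021 is a Thursday, so the first Sunday is April 4 and the fourth is April 25.
1 September 2021 is a Wednesday, so the first Friday is September 3 and the fourth is September 24.
23 August 2021 lies within the daylight-saving period (25 April – 24 September), so Uman District is on daylight time, UTC+12:00.
16:30 Uman District − 12h = 04:30 UTC.
1 March 2021 is a Monday, so the first Sunday is March 7 and the third is March 21.
1 October 2021 is a Friday, so the first Saturday is October 2 and the second is October 9.
At the standard offset (UTC−11:00), 04:30 UTC − 11h = 17:30 Quorosa Province standard time (rolling into the previous day, 22 August 2021).
Daylight saving runs 21 March – 9 October; the standard-time date in Quorosa Province, 22 August 2021, is inside that window, so Quorosa Province is at UTC−10:00.
04:30 UTC − 10h = 18:30 Quorosa Province (rolling into the previous day, 22 August 2021).

18:30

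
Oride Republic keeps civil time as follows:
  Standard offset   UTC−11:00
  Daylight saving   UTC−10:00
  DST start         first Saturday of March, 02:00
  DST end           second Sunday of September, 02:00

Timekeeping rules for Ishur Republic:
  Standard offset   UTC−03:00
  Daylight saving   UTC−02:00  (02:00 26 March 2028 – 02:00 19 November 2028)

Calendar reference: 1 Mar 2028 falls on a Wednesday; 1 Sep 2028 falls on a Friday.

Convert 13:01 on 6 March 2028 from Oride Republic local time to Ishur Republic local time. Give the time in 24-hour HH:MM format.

20:01

1 March 2028 is a Wednesday, so the first Saturday is March 4.
1 September 2028 is a Friday, so the first Sunday is September 3 and the second is September 10.
6 March 2028 falls between 4 March and 10 September, so daylight saving is in effect and Oride Republic is at UTC−10:00.
13:01 Oride Republic + 10h = 23:01 UTC.
At the standard offset (UTC−03:00), 23:01 UTC − 3h = 20:01 Ishur Republic standard time.
The standard-time date in Ishur Republic, 6 March 2028, is outside the daylight-saving period (26 March – 19 November), so Ishur Republic is on standard time, UTC−03:00.
23:01 UTC − 3h = 20:01 Ishur Republic.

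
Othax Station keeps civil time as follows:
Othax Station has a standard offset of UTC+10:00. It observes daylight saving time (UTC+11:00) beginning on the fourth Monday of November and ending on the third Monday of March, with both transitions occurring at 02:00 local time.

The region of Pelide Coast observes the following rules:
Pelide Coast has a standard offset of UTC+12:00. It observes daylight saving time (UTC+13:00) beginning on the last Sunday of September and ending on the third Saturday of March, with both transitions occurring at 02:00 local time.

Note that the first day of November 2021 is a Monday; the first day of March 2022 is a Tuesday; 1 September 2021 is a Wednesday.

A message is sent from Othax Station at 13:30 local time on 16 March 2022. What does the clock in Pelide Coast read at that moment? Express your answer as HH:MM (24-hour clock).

15:30

1 November 2021 is a Monday, so the first Monday is November 1 and the fourth is November 22.
1 March 2022 is a Tuesday, so the first Monday is March 7 and the third is March 21.
Daylight saving runs 22 November 2021 – 21 March 2022; 16 March 2022 is inside that window, so Othax Station is at UTC+11:00.
13:30 Othax Station − 11h = 02:30 UTC.
1 September 2021 is a Wednesday, so Sundays fall on 5, 12, 19, 26; the last is September 26.
1 March 2022 is a Tuesday, so the first Saturday is March 5 and the third is March 19.
At the standard offset (UTC+12:00), 02:30 UTC + 12h = 14:30 Pelide Coast standard time.
Daylight saving runs 26 September 2021 – 19 March 2022; the standard-time date in Pelide Coast, 16 March 2022, is inside that window, so Pelide Coast is at UTC+13:00.
02:30 UTC + 13h = 15:30 Pelide Coast.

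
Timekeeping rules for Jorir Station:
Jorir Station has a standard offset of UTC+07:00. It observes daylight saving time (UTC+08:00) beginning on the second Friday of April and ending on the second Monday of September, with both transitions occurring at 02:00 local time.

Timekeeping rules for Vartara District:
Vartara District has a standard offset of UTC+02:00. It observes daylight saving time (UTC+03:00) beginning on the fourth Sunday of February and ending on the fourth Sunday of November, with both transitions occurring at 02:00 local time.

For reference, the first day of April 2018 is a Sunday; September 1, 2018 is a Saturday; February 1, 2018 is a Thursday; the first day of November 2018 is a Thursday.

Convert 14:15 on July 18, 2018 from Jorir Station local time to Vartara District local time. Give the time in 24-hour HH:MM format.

1 April 2018 is a Sunday, so the first Friday is April 6 and the second is April 13.
1 September 2018 is a Saturday, so the first Monday is September 3 and the second is September 10.
July 18, 2018 falls between 13 April and 10 September, so daylight saving is in effect and Jorir Station is at UTC+08:00.
14:15 Jorir Station − 8h = 06:15 UTC.
1 February 2018 is a Thursday, so the first Sunday is February 4 and the fourth is February 25.
1 November 2018 is a Thursday, so the first Sunday is November 4 and the fourth is November 25.
At the standard offset (UTC+02:00), 06:15 UTC + 2h = 08:15 Vartara District standard time.
The standard-time date in Vartara District, July 18, 2018, falls between 25 February and 25 November, so daylight saving is in effect and Vartara District is at UTC+03:00.
06:15 UTC + 3h = 09:15 Vartara District.

09:15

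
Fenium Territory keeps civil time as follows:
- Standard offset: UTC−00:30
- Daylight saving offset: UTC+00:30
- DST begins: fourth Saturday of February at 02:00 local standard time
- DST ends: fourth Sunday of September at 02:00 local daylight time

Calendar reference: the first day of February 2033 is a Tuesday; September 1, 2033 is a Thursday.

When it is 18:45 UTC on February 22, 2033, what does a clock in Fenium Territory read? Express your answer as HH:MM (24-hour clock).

18:15

1 February 2033 is a Tuesday, so the first Saturday is February 5 and the fourth is February 26.
1 September 2033 is a Thursday, so the first Sunday is September 4 and the fourth is September 25.
At the standard offset (UTC−00:30), 18:45 UTC − 0h30m = 18:15 Fenium Territory standard time.
The standard-time date in Fenium Territory, February 22, 2033, is outside the daylight-saving period (26 February – 25 September), so Fenium Territory is on standard time, UTC−00:30.
18:45 UTC − 0h30m = 18:15 local.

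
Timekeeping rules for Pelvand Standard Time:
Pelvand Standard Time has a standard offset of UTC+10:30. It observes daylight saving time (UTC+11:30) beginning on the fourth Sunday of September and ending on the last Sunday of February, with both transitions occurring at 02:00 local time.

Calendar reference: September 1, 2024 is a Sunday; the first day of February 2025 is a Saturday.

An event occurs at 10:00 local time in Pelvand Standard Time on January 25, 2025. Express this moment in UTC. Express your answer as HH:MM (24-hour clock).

1 September 2024 is a Sunday, so the first Sunday is September 1 and the fourth is September 22.
1 February 2025 is a Saturday, so Sundays fall on 2, 9, 16, 23; the last is February 23.
January 25, 2025 lies within the daylight-saving period (22 September 2024 – 23 February 2025), so Pelvand Standard Time is on daylight time, UTC+11:30.
10:00 local − 11h30m = 22:30 UTC (rolling into the previous day, 24 January 2025).

22:30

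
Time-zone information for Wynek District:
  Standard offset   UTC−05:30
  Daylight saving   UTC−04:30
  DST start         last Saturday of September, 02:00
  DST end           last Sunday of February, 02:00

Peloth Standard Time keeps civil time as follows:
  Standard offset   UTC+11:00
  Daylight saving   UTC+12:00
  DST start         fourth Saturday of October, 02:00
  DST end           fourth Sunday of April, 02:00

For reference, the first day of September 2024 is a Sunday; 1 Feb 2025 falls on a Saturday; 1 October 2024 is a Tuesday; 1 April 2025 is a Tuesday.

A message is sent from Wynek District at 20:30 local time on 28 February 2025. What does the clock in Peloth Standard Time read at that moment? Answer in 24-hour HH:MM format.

14:00

1 September 2024 is a Sunday, so Saturdays fall on 7, 14, 21, 28; the last is September 28.
1 February 2025 is a Saturday, so Sundays fall on 2, 9, 16, 23; the last is February 23.
28 February 2025 is outside the daylight-saving period (28 September 2024 – 23 February 2025), so Wynek District is on standard time, UTC−05:30.
20:30 Wynek District + 5h30m = 02:00 UTC (rolling into the next day, 1 March 2025).
1 October 2024 is a Tuesday, so the first Saturday is October 5 and the fourth is October 26.
1 April 2025 is a Tuesday, so the first Sunday is April 6 and the fourth is April 27.
At the standard offset (UTC+11:00), 02:00 UTC + 11h = 13:00 Peloth Standard Time standard time.
The standard-time date in Peloth Standard Time, 1 March 2025, lies within the daylight-saving period (26 October 2024 – 27 April 2025), so Peloth Standard Time is on daylight time, UTC+12:00.
02:00 UTC + 12h = 14:00 Peloth Standard Time.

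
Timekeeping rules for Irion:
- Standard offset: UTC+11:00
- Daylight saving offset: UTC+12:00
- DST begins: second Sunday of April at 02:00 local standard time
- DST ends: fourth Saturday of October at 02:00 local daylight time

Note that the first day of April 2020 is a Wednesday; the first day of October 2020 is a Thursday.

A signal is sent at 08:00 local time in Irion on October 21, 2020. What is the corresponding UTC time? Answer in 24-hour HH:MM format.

1 April 2020 is a Wednesday, so the first Sunday is April 5 and the second is April 12.
1 October 2020 is a Thursday, so the first Saturday is October 3 and the fourth is October 24.
Daylight saving runs 12 April – 24 October; October 21, 2020 is inside that window, so Irion is at UTC+12:00.
08:00 local − 12h = 20:00 UTC (rolling into the previous day, 20 October 2020).

20:00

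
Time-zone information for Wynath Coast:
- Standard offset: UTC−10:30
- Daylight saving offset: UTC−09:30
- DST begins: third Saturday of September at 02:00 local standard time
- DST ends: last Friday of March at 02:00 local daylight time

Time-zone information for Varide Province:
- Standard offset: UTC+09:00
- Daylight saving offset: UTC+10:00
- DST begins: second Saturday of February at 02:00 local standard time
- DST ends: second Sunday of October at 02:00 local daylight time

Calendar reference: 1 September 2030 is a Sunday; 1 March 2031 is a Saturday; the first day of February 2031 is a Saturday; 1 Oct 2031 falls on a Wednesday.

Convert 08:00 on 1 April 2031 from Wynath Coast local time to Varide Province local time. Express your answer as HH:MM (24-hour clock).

1 September 2030 is a Sunday, so the first Saturday is September 7 and the third is September 21.
1 March 2031 is a Saturday, so Fridays fall on 7, 14, 21, 28; the last is March 28.
1 April 2031 is outside the daylight-saving period (21 September 2030 – 28 March 2031), so Wynath Coast is on standard time, UTC−10:30.
08:00 Wynath Coast + 10h30m = 18:30 UTC.
1 February 2031 is a Saturday, so the first Saturday is February 1 and the second is February 8.
1 October 2031 is a Wednesday, so the first Sunday is October 5 and the second is October 12.
At the standard offset (UTC+09:00), 18:30 UTC + 9h = 03:30 Varide Province standard time (rolling into the next day, 2 April 2031).
The standard-time date in Varide Province, 2 April 2031, falls between 8 February and 12 October, so daylight saving is in effect and Varide Province is at UTC+10:00.
18:30 UTC + 10h = 04:30 Varide Province (rolling into the next day, 2 April 2031).

04:30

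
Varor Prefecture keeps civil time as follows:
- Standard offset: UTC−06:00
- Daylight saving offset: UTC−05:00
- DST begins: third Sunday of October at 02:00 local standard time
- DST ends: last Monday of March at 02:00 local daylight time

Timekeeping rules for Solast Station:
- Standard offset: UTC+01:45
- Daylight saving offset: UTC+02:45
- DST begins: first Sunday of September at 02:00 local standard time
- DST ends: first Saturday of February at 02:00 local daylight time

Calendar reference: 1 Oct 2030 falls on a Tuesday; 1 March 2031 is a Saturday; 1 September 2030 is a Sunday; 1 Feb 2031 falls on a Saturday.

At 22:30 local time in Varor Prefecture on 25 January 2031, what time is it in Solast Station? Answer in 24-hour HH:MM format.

06:15

1 October 2030 is a Tuesday, so the first Sunday is October 6 and the third is October 20.
1 March 2031 is a Saturday, so Mondays fall on 3, 10, 17, 24, 31; the last is March 31.
Daylight saving runs 20 October 2030 – 31 March 2031; 25 January 2031 is inside that window, so Varor Prefecture is at UTC−05:00.
22:30 Varor Prefecture + 5h = 03:30 UTC (rolling into the next day, 26 January 2031).
1 September 2030 is a Sunday, so the first Sunday is September 1.
1 February 2031 is a Saturday, so the first Saturday is February 1.
At the standard offset (UTC+01:45), 03:30 UTC + 1h45m = 05:15 Solast Station standard time.
The standard-time date in Solast Station, 26 January 2031, lies within the daylight-saving period (1 September 2030 – 1 February 2031), so Solast Station is on daylight time, UTC+02:45.
03:30 UTC + 2h45m = 06:15 Solast Station.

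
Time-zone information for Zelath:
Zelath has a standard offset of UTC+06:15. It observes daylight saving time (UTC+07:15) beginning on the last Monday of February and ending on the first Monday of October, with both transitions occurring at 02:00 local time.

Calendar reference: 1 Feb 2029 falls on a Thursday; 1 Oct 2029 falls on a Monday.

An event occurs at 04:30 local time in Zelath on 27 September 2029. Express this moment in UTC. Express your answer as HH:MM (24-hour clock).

1 February 2029 is a Thursday, so Mondays fall on 5, 12, 19, 26; the last is February 26.
1 October 2029 is a Monday, so the first Monday is October 1.
27 September 2029 falls between 26 February and 1 October, so daylight saving is in effect and Zelath is at UTC+07:15.
04:30 local − 7h15m = 21:15 UTC (rolling into the previous day, 26 September 2029).

21:15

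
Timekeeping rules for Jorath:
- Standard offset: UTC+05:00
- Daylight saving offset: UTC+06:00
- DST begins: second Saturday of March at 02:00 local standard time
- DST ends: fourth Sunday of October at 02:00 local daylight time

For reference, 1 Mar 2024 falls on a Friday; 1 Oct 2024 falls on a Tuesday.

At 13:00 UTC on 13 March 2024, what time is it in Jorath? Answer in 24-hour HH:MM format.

1 March 2024 is a Friday, so the first Saturday is March 2 and the second is March 9.
1 October 2024 is a Tuesday, so the first Sunday is October 6 and the fourth is October 27.
At the standard offset (UTC+05:00), 13:00 UTC + 5h = 18:00 Jorath standard time.
The standard-time date in Jorath, 13 March 2024, falls between 9 March and 27 October, so daylight saving is in effect and Jorath is at UTC+06:00.
13:00 UTC + 6h = 19:00 local.

19:00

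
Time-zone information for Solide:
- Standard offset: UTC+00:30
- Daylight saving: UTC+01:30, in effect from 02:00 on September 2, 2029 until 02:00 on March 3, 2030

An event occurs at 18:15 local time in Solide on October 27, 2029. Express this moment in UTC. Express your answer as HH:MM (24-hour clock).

October 27, 2029 falls between 2 September 2029 and 3 March 2030, so daylight saving is in effect and Solide is at UTC+01:30.
18:15 local − 1h30m = 16:45 UTC.

16:45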